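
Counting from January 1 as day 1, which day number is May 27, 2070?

Days in months before May: 31 + 28 + 31 + 30 = 120.
Plus 27 days into May → day 147.

147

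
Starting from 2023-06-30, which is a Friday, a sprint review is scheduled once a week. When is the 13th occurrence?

2023-09-22

The 13th occurrence is 12 intervals after the first: 12 × 7 = 84 days after 2023-06-30.
June has 30 days — 0 days to the end of June leaves 84.
July has 31 days (53 left).
August has 31 days (22 left).
22 days into September → 2023-09-22.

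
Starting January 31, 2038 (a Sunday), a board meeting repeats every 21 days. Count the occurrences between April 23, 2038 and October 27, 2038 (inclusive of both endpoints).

Occurrences land 21·i days after January 31, 2038 for i = 0, 1, 2, …
April 23, 2038 is 82 days after the start; 82 ÷ 21 = 3 remainder 19; since the remainder is 19, round up to i = 4. First occurrence in the window: #5 on April 25, 2038 (4×21 = 84 days in).
October 27, 2038 is 269 days after the start; 269 ÷ 21 = 12 remainder 17. Last occurrence in the window: #13 on October 10, 2038.
Occurrences #5 through #13: 9 in total.

9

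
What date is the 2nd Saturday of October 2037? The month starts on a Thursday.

10 October 2037

October 2037 begins on a Thursday, so the first Saturday is October 3 (2 days later).
The 2nd Saturday is 1 weeks later: 3 + 7 = 10.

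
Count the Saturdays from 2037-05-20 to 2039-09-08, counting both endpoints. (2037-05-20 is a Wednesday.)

2037-05-20 is a Wednesday; the first Saturday on or after it is 2037-05-23 (3 days later).
From 2037-05-23 to 2039-09-08: 222 + 365 + 251 = 838 days (rest of 2037, 2038, to 2039-09-08 in 2039).
838 ÷ 7 = 119 full weeks with remainder 5, so 119 more Saturdays after the first → 120.

120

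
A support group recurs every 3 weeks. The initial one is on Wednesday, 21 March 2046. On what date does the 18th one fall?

13 March 2047

The 18th occurrence is 17 intervals after the first: 17 × 21 = 357 days after 21 March 2046.
March has 31 days — 10 days to the end of March leaves 347.
April has 30 days (317 left).
May has 31 days (286 left).
June has 30 days (256 left).
July has 31 days (225 left).
August has 31 days (194 left).
September has 30 days (164 left).
October has 31 days (133 left).
November has 30 days (103 left).
December has 31 days (72 left).
January has 31 days (41 left).
February has 28 days (13 left).
13 days into March → 13 March 2047.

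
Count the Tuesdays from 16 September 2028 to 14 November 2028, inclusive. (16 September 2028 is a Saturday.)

9

16 September 2028 is a Saturday; the first Tuesday on or after it is 19 September 2028 (3 days later).
From 19 September 2028 to 14 November 2028: 11 + 31 + 14 = 56 days (rest of September, October, November).
56 ÷ 7 = 8 full weeks with remainder 0, so 8 more Tuesdays after the first → 9.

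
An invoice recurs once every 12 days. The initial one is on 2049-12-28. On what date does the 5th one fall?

2050-02-14

The 5th occurrence is 4 intervals after the first: 4 × 12 = 48 days after 2049-12-28.
December has 31 days — 3 days to the end of December leaves 45.
January has 31 days (14 left).
14 days into February → 2050-02-14.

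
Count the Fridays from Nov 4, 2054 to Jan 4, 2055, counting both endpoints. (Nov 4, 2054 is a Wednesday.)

Nov 4, 2054 is a Wednesday; the first Friday on or after it is Nov 6, 2054 (2 days later).
From Nov 6, 2054 to Jan 4, 2055: 24 + 31 + 4 = 59 days (rest of Nov, Dec, Jan).
59 ÷ 7 = 8 full weeks with remainder 3, so 8 more Fridays after the first → 9.

9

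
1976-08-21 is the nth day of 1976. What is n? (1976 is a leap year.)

Days in months before August: 31 + 29 + 31 + 30 + 31 + 30 + 31 = 213.
Plus 21 days into August → day 234.

234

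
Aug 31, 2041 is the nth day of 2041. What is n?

243

Days in months before Aug: 31 + 28 + 31 + 30 + 31 + 30 + 31 = 212.
Plus 31 days into Aug → day 243.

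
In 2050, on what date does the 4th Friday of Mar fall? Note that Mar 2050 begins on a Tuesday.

Mar 2050 begins on a Tuesday, so the first Friday is Mar 4 (3 days later).
The 4th Friday is 3 weeks later: 4 + 21 = 25.

Mar 25, 2050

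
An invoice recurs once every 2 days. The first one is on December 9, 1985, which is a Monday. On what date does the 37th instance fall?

The 37th occurrence is 36 intervals after the first: 36 × 2 = 72 days after December 9, 1985.
December has 31 days — 22 days to the end of December leaves 50.
January has 31 days (19 left).
19 days into February → February 19, 1986.

February 19, 1986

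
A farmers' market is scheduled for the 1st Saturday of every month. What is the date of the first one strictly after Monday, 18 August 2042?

August 2042 starts on a Friday, so its 1st Saturday is 2 August 2042 (1 day in).
That is not after 18 August 2042, so look at September 2042.
September 2042 starts on a Monday, so its 1st Saturday is 6 September 2042 (5 days in).

6 September 2042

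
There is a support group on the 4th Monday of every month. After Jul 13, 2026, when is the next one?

Jul 27, 2026

Jul 2026 starts on a Wednesday; its first Monday is the 6th, so the 4th Monday is the 27th — Jul 27, 2026.
Jul 27, 2026 is after Jul 13, 2026, so that is the next one.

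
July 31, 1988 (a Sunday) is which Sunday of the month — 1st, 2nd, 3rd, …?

5th

Day 31 falls in week ⌈31/7⌉ of the month.
Days 1–7 hold the 1st Sunday, 8–14 the 2nd, 15–21 the 3rd, 22–28 the 4th, 29–31 the 5th.
31 is in the range for the 5th.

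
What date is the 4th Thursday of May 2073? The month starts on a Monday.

May 2073 begins on a Monday, so the first Thursday is May 4 (3 days later).
The 4th Thursday is 3 weeks later: 4 + 21 = 25.

May 25, 2073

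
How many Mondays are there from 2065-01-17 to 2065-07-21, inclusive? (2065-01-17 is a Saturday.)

27

2065-01-17 is a Saturday; the first Monday on or after it is 2065-01-19 (2 days later).
From 2065-01-19 to 2065-07-21: 12 + 28 + 31 + 30 + 31 + 30 + 21 = 183 days (rest of January, February, March, April, May, June, July).
183 ÷ 7 = 26 full weeks with remainder 1, so 26 more Mondays after the first → 27.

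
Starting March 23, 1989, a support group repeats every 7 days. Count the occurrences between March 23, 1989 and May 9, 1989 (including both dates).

Occurrences land 7·i days after March 23, 1989 for i = 0, 1, 2, …
The window opens on the start date, so the first occurrence inside is #1 on March 23, 1989.
May 9, 1989 is 47 days after the start; 47 ÷ 7 = 6 remainder 5. Last occurrence in the window: #7 on May 4, 1989.
Occurrences #1 through #7: 7 in total.

7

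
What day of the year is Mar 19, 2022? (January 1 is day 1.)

Days in months before Mar: 31 + 28 = 59.
Plus 19 days into Mar → day 78.

78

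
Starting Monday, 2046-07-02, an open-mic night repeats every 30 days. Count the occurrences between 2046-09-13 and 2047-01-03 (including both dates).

Occurrences land 30·i days after 2046-07-02 for i = 0, 1, 2, …
2046-09-13 is 73 days after the start; 73 ÷ 30 = 2 remainder 13; since the remainder is 13, round up to i = 3. First occurrence in the window: #4 on 2046-09-30 (3×30 = 90 days in).
2047-01-03 is 185 days after the start; 185 ÷ 30 = 6 remainder 5. Last occurrence in the window: #7 on 2046-12-29.
Occurrences #4 through #7: 4 in total.

4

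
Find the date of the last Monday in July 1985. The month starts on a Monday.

29 July 1985

July 1985 begins on a Monday, so the first Monday is July 1.
July 1985 has 31 days. Adding weeks: 1, 8, 15, 22, 29 — the last one ≤ 31 is the 29th.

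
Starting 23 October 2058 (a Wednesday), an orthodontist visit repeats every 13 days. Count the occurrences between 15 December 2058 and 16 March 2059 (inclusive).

Occurrences land 13·i days after 23 October 2058 for i = 0, 1, 2, …
15 December 2058 is 53 days after the start; 53 ÷ 13 = 4 remainder 1; since the remainder is 1, round up to i = 5. First occurrence in the window: #6 on 27 December 2058 (5×13 = 65 days in).
16 March 2059 is 144 days after the start; 144 ÷ 13 = 11 remainder 1. Last occurrence in the window: #12 on 15 March 2059.
Occurrences #6 through #12: 7 in total.

7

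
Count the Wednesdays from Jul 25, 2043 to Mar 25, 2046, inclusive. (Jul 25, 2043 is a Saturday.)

139

Jul 25, 2043 is a Saturday; the first Wednesday on or after it is Jul 29, 2043 (4 days later).
From Jul 29, 2043 to Mar 25, 2046: 155 + 366 + 365 + 84 = 970 days (rest of 2043, 2044, 2045, to Mar 25, 2046 in 2046).
970 ÷ 7 = 138 full weeks with remainder 4, so 138 more Wednesdays after the first → 139.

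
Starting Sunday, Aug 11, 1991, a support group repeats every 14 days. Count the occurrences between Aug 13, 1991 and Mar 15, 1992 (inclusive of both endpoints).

15

Occurrences land 14·i days after Aug 11, 1991 for i = 0, 1, 2, …
Aug 13, 1991 is 2 days after the start; 2 ÷ 14 = 0 remainder 2; since the remainder is 2, round up to i = 1. First occurrence in the window: #2 on Aug 25, 1991 (1×14 = 14 days in).
Mar 15, 1992 is 217 days after the start; 217 ÷ 14 = 15 remainder 7. Last occurrence in the window: #16 on Mar 8, 1992.
Occurrences #2 through #16: 15 in total.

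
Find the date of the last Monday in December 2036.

December 2036 begins on a Monday, so the first Monday is December 1.
December 2036 has 31 days. Adding weeks: 1, 8, 15, 22, 29 — the last one ≤ 31 is the 29th.

2036-12-29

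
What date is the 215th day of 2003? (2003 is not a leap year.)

2003-08-03

January has 31 days (215 − 31 = 184 remain).
February has 28 days (184 − 28 = 156 remain).
March has 31 days (156 − 31 = 125 remain).
April has 30 days (125 − 30 = 95 remain).
May has 31 days (95 − 31 = 64 remain).
June has 30 days (64 − 30 = 34 remain).
July has 31 days (34 − 31 = 3 remain).
3 into August → August 3.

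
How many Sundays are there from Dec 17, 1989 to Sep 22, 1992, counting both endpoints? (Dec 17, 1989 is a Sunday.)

Dec 17, 1989 is a Sunday; the first Sunday on or after it is Dec 17, 1989.
From Dec 17, 1989 to Sep 22, 1992: 14 + 365 + 365 + 266 = 1010 days (rest of 1989, 1990, 1991, to Sep 22, 1992 in 1992).
1010 ÷ 7 = 144 full weeks with remainder 2, so 144 more Sundays after the first → 145.

145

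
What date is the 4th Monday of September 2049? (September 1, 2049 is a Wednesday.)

September 2049 begins on a Wednesday, so the first Monday is September 6 (5 days later).
The 4th Monday is 3 weeks later: 6 + 21 = 27.

2049-09-27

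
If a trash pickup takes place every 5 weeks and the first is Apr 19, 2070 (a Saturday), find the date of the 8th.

The 8th occurrence is 7 intervals after the first: 7 × 35 = 245 days after Apr 19, 2070.
Apr has 30 days — 11 days to the end of Apr leaves 234.
May has 31 days (203 left).
Jun has 30 days (173 left).
Jul has 31 days (142 left).
Aug has 31 days (111 left).
Sep has 30 days (81 left).
Oct has 31 days (50 left).
Nov has 30 days (20 left).
20 days into Dec → Dec 20, 2070.

Dec 20, 2070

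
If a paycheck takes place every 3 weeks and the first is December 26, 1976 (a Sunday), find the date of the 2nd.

January 16, 1977

The 2nd occurrence is 1 interval after the first: 1 × 21 = 21 days after December 26, 1976.
December has 31 days — 5 days to the end of December leaves 16.
16 days into January → January 16, 1977.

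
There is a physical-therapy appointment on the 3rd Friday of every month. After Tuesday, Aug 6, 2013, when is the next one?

Aug 16, 2013

Aug 2013 starts on a Thursday; its first Friday is the 2nd, so the 3rd Friday is the 16th — Aug 16, 2013.
Aug 16, 2013 is after Aug 6, 2013, so that is the next one.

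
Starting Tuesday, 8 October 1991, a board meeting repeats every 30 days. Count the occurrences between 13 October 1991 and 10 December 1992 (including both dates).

14

Occurrences land 30·i days after 8 October 1991 for i = 0, 1, 2, …
13 October 1991 is 5 days after the start; 5 ÷ 30 = 0 remainder 5; since the remainder is 5, round up to i = 1. First occurrence in the window: #2 on 7 November 1991 (1×30 = 30 days in).
10 December 1992 is 429 days after the start; 429 ÷ 30 = 14 remainder 9. Last occurrence in the window: #15 on 1 December 1992.
Occurrences #2 through #15: 14 in total.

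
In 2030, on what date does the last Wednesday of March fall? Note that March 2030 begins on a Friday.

2030-03-27

March 2030 begins on a Friday, so the first Wednesday is March 6 (5 days later).
March 2030 has 31 days. Adding weeks: 6, 13, 20, 27 — the last one ≤ 31 is the 27th.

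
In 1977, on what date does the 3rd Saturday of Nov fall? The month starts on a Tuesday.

Nov 19, 1977

Nov 1977 begins on a Tuesday, so the first Saturday is Nov 5 (4 days later).
The 3rd Saturday is 2 weeks later: 5 + 14 = 19.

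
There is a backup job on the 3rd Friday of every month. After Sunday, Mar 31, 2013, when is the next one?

Apr 19, 2013

Mar 2013 starts on a Friday; its first Friday is the 1st, so the 3rd Friday is the 15th — Mar 15, 2013.
That is not after Mar 31, 2013, so look at Apr 2013.
Apr 2013 starts on a Monday; its first Friday is the 5th, so the 3rd Friday is the 19th — Apr 19, 2013.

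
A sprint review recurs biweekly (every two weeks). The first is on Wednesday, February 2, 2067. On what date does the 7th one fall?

April 27, 2067

The 7th occurrence is 6 intervals after the first: 6 × 14 = 84 days after February 2, 2067.
February has 28 days — 26 days to the end of February leaves 58.
March has 31 days (27 left).
27 days into April → April 27, 2067.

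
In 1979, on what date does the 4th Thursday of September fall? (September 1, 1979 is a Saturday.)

September 27, 1979

September 1979 begins on a Saturday, so the first Thursday is September 6 (5 days later).
The 4th Thursday is 3 weeks later: 6 + 21 = 27.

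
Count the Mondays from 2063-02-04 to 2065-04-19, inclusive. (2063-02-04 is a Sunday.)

2063-02-04 is a Sunday; the first Monday on or after it is 2063-02-05 (1 day later).
From 2063-02-05 to 2065-04-19: 329 + 366 + 109 = 804 days (rest of 2063, 2064, to 2065-04-19 in 2065).
804 ÷ 7 = 114 full weeks with remainder 6, so 114 more Mondays after the first → 115.

115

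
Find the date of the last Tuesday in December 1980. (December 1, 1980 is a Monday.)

1980-12-30

December 1980 begins on a Monday, so the first Tuesday is December 2 (1 day later).
December 1980 has 31 days. Adding weeks: 2, 9, 16, 23, 30 — the last one ≤ 31 is the 30th.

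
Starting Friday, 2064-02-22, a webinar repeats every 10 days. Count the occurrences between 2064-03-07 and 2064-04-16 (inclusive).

4

Occurrences land 10·i days after 2064-02-22 for i = 0, 1, 2, …
2064-03-07 is 14 days after the start; 14 ÷ 10 = 1 remainder 4; since the remainder is 4, round up to i = 2. First occurrence in the window: #3 on 2064-03-13 (2×10 = 20 days in).
2064-04-16 is 54 days after the start; 54 ÷ 10 = 5 remainder 4. Last occurrence in the window: #6 on 2064-04-12.
Occurrences #3 through #6: 4 in total.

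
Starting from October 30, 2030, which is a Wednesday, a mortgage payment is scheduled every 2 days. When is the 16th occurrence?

November 29, 2030

The 16th occurrence is 15 intervals after the first: 15 × 2 = 30 days after October 30, 2030.
October has 31 days — 1 day to the end of October leaves 29.
29 days into November → November 29, 2030.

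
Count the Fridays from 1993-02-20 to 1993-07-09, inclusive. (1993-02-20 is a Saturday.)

1993-02-20 is a Saturday; the first Friday on or after it is 1993-02-26 (6 days later).
From 1993-02-26 to 1993-07-09: 2 + 31 + 30 + 31 + 30 + 9 = 133 days (rest of February, March, April, May, June, July).
133 ÷ 7 = 19 full weeks with remainder 0, so 19 more Fridays after the first → 20.

20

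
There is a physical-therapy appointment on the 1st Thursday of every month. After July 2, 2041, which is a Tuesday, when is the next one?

July 2041 starts on a Monday, so its 1st Thursday is July 4, 2041 (3 days in).
July 4, 2041 is after July 2, 2041, so that is the next one.

July 4, 2041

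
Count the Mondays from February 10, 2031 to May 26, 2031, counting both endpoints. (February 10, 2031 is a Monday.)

February 10, 2031 is a Monday; the first Monday on or after it is February 10, 2031.
From February 10, 2031 to May 26, 2031: 18 + 31 + 30 + 26 = 105 days (rest of February, March, April, May).
105 ÷ 7 = 15 full weeks with remainder 0, so 15 more Mondays after the first → 16.

16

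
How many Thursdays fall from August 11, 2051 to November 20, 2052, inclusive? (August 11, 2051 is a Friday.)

66

August 11, 2051 is a Friday; the first Thursday on or after it is August 17, 2051 (6 days later).
From August 17, 2051 to November 20, 2052: 136 + 325 = 461 days (rest of 2051, to November 20, 2052 in 2052).
461 ÷ 7 = 65 full weeks with remainder 6, so 65 more Thursdays after the first → 66.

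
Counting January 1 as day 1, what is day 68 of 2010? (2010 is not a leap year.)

January has 31 days (68 − 31 = 37 remain).
February has 28 days (37 − 28 = 9 remain).
9 into March → March 9.

2010-03-09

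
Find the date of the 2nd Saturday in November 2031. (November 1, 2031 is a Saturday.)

8 November 2031

November 2031 begins on a Saturday, so the first Saturday is November 1.
The 2nd Saturday is 1 weeks later: 1 + 7 = 8.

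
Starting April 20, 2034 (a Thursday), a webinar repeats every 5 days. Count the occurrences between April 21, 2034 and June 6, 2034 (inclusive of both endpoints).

9

Occurrences land 5·i days after April 20, 2034 for i = 0, 1, 2, …
April 21, 2034 is 1 day after the start; 1 ÷ 5 = 0 remainder 1; since the remainder is 1, round up to i = 1. First occurrence in the window: #2 on April 25, 2034 (1×5 = 5 days in).
June 6, 2034 is 47 days after the start; 47 ÷ 5 = 9 remainder 2. Last occurrence in the window: #10 on June 4, 2034.
Occurrences #2 through #10: 9 in total.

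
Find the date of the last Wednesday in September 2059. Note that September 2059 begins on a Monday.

September 2059 begins on a Monday, so the first Wednesday is September 3 (2 days later).
September 2059 has 30 days. Adding weeks: 3, 10, 17, 24 — the last one ≤ 30 is the 24th.

24 September 2059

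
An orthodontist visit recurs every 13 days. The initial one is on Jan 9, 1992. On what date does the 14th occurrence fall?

Jun 26, 1992

The 14th occurrence is 13 intervals after the first: 13 × 13 = 169 days after Jan 9, 1992.
Jan has 31 days — 22 days to the end of Jan leaves 147.
Feb has 29 days (118 left).
Mar has 31 days (87 left).
Apr has 30 days (57 left).
May has 31 days (26 left).
26 days into Jun → Jun 26, 1992.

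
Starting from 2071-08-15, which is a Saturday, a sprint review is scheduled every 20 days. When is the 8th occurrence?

2072-01-02

The 8th occurrence is 7 intervals after the first: 7 × 20 = 140 days after 2071-08-15.
August has 31 days — 16 days to the end of August leaves 124.
September has 30 days (94 left).
October has 31 days (63 left).
November has 30 days (33 left).
December has 31 days (2 left).
2 days into January → 2072-01-02.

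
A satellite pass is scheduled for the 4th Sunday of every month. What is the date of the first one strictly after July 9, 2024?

July 28, 2024

July 2024 starts on a Monday; its first Sunday is the 7th, so the 4th Sunday is the 28th — July 28, 2024.
July 28, 2024 is after July 9, 2024, so that is the next one.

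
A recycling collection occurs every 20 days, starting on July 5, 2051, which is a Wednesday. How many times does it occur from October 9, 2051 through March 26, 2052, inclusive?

9

Occurrences land 20·i days after July 5, 2051 for i = 0, 1, 2, …
October 9, 2051 is 96 days after the start; 96 ÷ 20 = 4 remainder 16; since the remainder is 16, round up to i = 5. First occurrence in the window: #6 on October 13, 2051 (5×20 = 100 days in).
March 26, 2052 is 265 days after the start; 265 ÷ 20 = 13 remainder 5. Last occurrence in the window: #14 on March 21, 2052.
Occurrences #6 through #14: 9 in total.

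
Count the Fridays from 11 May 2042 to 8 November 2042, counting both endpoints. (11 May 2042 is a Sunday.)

26

11 May 2042 is a Sunday; the first Friday on or after it is 16 May 2042 (5 days later).
From 16 May 2042 to 8 November 2042: 15 + 30 + 31 + 31 + 30 + 31 + 8 = 176 days (rest of May, June, July, August, September, October, November).
176 ÷ 7 = 25 full weeks with remainder 1, so 25 more Fridays after the first → 26.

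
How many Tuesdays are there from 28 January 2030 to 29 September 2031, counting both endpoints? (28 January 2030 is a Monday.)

28 January 2030 is a Monday; the first Tuesday on or after it is 29 January 2030 (1 day later).
From 29 January 2030 to 29 September 2031: 336 + 272 = 608 days (rest of 2030, to 29 September 2031 in 2031).
608 ÷ 7 = 86 full weeks with remainder 6, so 86 more Tuesdays after the first → 87.

87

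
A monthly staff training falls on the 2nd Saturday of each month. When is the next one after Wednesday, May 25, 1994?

May 1994 starts on a Sunday; its first Saturday is the 7th, so the 2nd Saturday is the 14th — May 14, 1994.
That is not after May 25, 1994, so look at June 1994.
June 1994 starts on a Wednesday; its first Saturday is the 4th, so the 2nd Saturday is the 11th — June 11, 1994.

June 11, 1994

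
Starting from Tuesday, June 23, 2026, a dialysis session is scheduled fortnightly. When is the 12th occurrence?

November 24, 2026

The 12th occurrence is 11 intervals after the first: 11 × 14 = 154 days after June 23, 2026.
June has 30 days — 7 days to the end of June leaves 147.
July has 31 days (116 left).
August has 31 days (85 left).
September has 30 days (55 left).
October has 31 days (24 left).
24 days into November → November 24, 2026.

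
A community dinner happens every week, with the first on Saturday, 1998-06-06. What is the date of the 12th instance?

The 12th occurrence is 11 intervals after the first: 11 × 7 = 77 days after 1998-06-06.
June has 30 days — 24 days to the end of June leaves 53.
July has 31 days (22 left).
22 days into August → 1998-08-22.

1998-08-22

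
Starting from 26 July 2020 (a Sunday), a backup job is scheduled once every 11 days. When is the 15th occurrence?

The 15th occurrence is 14 intervals after the first: 14 × 11 = 154 days after 26 July 2020.
July has 31 days — 5 days to the end of July leaves 149.
August has 31 days (118 left).
September has 30 days (88 left).
October has 31 days (57 left).
November has 30 days (27 left).
27 days into December → 27 December 2020.

27 December 2020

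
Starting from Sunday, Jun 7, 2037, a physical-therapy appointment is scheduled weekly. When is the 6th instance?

Jul 12, 2037

The 6th occurrence is 5 intervals after the first: 5 × 7 = 35 days after Jun 7, 2037.
Jun has 30 days — 23 days to the end of Jun leaves 12.
12 days into Jul → Jul 12, 2037.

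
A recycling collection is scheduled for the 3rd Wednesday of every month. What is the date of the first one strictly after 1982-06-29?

June 1982 starts on a Tuesday; its first Wednesday is the 2nd, so the 3rd Wednesday is the 16th — 1982-06-16.
That is not after 1982-06-29, so look at July 1982.
July 1982 starts on a Thursday; its first Wednesday is the 7th, so the 3rd Wednesday is the 21st — 1982-07-21.

1982-07-21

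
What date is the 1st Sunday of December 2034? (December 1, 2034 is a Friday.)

December 2034 begins on a Friday, so the first Sunday is December 3 (2 days later).

2034-12-03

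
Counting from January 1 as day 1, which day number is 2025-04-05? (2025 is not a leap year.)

Days in months before April: 31 + 28 + 31 = 90.
Plus 5 days into April → day 95.

95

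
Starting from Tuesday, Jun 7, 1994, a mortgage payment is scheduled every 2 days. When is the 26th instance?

The 26th occurrence is 25 intervals after the first: 25 × 2 = 50 days after Jun 7, 1994.
Jun has 30 days — 23 days to the end of Jun leaves 27.
27 days into Jul → Jul 27, 1994.

Jul 27, 1994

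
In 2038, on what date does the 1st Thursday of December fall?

2 December 2038

The first Thursday of December 2038 is December 2.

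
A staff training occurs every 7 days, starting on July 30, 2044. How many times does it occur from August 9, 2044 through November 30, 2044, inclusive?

Occurrences land 7·i days after July 30, 2044 for i = 0, 1, 2, …
August 9, 2044 is 10 days after the start; 10 ÷ 7 = 1 remainder 3; since the remainder is 3, round up to i = 2. First occurrence in the window: #3 on August 13, 2044 (2×7 = 14 days in).
November 30, 2044 is 123 days after the start; 123 ÷ 7 = 17 remainder 4. Last occurrence in the window: #18 on November 26, 2044.
Occurrences #3 through #18: 16 in total.

16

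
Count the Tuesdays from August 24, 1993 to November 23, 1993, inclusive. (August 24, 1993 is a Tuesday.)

14

August 24, 1993 is a Tuesday; the first Tuesday on or after it is August 24, 1993.
From August 24, 1993 to November 23, 1993: 7 + 30 + 31 + 23 = 91 days (rest of August, September, October, November).
91 ÷ 7 = 13 full weeks with remainder 0, so 13 more Tuesdays after the first → 14.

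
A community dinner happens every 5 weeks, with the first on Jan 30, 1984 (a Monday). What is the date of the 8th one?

The 8th occurrence is 7 intervals after the first: 7 × 35 = 245 days after Jan 30, 1984.
Jan has 31 days — 1 day to the end of Jan leaves 244.
Feb has 29 days (215 left).
Mar has 31 days (184 left).
Apr has 30 days (154 left).
May has 31 days (123 left).
Jun has 30 days (93 left).
Jul has 31 days (62 left).
Aug has 31 days (31 left).
Sep has 30 days (1 left).
1 day into Oct → Oct 1, 1984.

Oct 1, 1984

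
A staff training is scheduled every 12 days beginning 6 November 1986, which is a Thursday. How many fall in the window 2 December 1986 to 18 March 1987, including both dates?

9

Occurrences land 12·i days after 6 November 1986 for i = 0, 1, 2, …
2 December 1986 is 26 days after the start; 26 ÷ 12 = 2 remainder 2; since the remainder is 2, round up to i = 3. First occurrence in the window: #4 on 12 December 1986 (3×12 = 36 days in).
18 March 1987 is 132 days after the start; 132 ÷ 12 = 11 remainder 0. Last occurrence in the window: #12 on 18 March 1987.
Occurrences #4 through #12: 9 in total.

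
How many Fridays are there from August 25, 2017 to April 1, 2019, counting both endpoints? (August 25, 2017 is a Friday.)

84

August 25, 2017 is a Friday; the first Friday on or after it is August 25, 2017.
From August 25, 2017 to April 1, 2019: 128 + 365 + 91 = 584 days (rest of 2017, 2018, to April 1, 2019 in 2019).
584 ÷ 7 = 83 full weeks with remainder 3, so 83 more Fridays after the first → 84.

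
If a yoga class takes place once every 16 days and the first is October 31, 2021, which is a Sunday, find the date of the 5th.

The 5th occurrence is 4 intervals after the first: 4 × 16 = 64 days after October 31, 2021.
October has 31 days — 0 days to the end of October leaves 64.
November has 30 days (34 left).
December has 31 days (3 left).
3 days into January → January 3, 2022.

January 3, 2022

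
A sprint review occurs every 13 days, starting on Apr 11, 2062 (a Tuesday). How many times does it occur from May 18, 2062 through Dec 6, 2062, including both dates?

Occurrences land 13·i days after Apr 11, 2062 for i = 0, 1, 2, …
May 18, 2062 is 37 days after the start; 37 ÷ 13 = 2 remainder 11; since the remainder is 11, round up to i = 3. First occurrence in the window: #4 on May 20, 2062 (3×13 = 39 days in).
Dec 6, 2062 is 239 days after the start; 239 ÷ 13 = 18 remainder 5. Last occurrence in the window: #19 on Dec 1, 2062.
Occurrences #4 through #19: 16 in total.

16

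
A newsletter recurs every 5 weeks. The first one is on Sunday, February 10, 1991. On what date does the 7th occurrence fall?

September 8, 1991

The 7th occurrence is 6 intervals after the first: 6 × 35 = 210 days after February 10, 1991.
February has 28 days — 18 days to the end of February leaves 192.
March has 31 days (161 left).
April has 30 days (131 left).
May has 31 days (100 left).
June has 30 days (70 left).
July has 31 days (39 left).
August has 31 days (8 left).
8 days into September → September 8, 1991.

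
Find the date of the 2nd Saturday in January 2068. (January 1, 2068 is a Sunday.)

January 2068 begins on a Sunday, so the first Saturday is January 7 (6 days later).
The 2nd Saturday is 1 weeks later: 7 + 7 = 14.

14 January 2068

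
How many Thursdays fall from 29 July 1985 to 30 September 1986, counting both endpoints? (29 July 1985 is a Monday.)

61

29 July 1985 is a Monday; the first Thursday on or after it is 1 August 1985 (3 days later).
From 1 August 1985 to 30 September 1986: 152 + 273 = 425 days (rest of 1985, to 30 September 1986 in 1986).
425 ÷ 7 = 60 full weeks with remainder 5, so 60 more Thursdays after the first → 61.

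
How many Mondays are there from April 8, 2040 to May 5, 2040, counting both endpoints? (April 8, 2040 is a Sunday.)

4

April 8, 2040 is a Sunday; the first Monday on or after it is April 9, 2040 (1 day later).
From April 9, 2040 to May 5, 2040: 21 + 5 = 26 days (rest of April, May).
26 ÷ 7 = 3 full weeks with remainder 5, so 3 more Mondays after the first → 4.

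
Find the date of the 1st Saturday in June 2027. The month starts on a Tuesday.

June 2027 begins on a Tuesday, so the first Saturday is June 5 (4 days later).

2027-06-05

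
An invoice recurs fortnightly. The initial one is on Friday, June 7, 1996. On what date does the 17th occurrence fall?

The 17th occurrence is 16 intervals after the first: 16 × 14 = 224 days after June 7, 1996.
June has 30 days — 23 days to the end of June leaves 201.
July has 31 days (170 left).
August has 31 days (139 left).
September has 30 days (109 left).
October has 31 days (78 left).
November has 30 days (48 left).
December has 31 days (17 left).
17 days into January → January 17, 1997.

January 17, 1997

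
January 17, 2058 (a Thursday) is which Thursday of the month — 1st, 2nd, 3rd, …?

Day 17 falls in week ⌈17/7⌉ of the month.
Days 1–7 hold the 1st Thursday, 8–14 the 2nd, 15–21 the 3rd, 22–28 the 4th, 29–31 the 5th.
17 is in the range for the 3rd.

3rd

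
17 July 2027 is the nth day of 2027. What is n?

Days in months before July: 31 + 28 + 31 + 30 + 31 + 30 = 181.
Plus 17 days into July → day 198.

198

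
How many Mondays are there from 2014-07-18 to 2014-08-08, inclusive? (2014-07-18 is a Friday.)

3

2014-07-18 is a Friday; the first Monday on or after it is 2014-07-21 (3 days later).
From 2014-07-21 to 2014-08-08: 10 + 8 = 18 days (rest of July, August).
18 ÷ 7 = 2 full weeks with remainder 4, so 2 more Mondays after the first → 3.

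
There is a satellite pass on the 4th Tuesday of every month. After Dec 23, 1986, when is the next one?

Dec 1986 starts on a Monday; its first Tuesday is the 2nd, so the 4th Tuesday is the 23rd — Dec 23, 1986.
That is not after Dec 23, 1986, so look at Jan 1987.
Jan 1987 starts on a Thursday; its first Tuesday is the 6th, so the 4th Tuesday is the 27th — Jan 27, 1987.

Jan 27, 1987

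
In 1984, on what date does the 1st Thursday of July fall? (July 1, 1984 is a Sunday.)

1984-07-05

July 1984 begins on a Sunday, so the first Thursday is July 5 (4 days later).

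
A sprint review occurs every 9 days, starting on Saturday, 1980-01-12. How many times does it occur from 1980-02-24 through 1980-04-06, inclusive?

Occurrences land 9·i days after 1980-01-12 for i = 0, 1, 2, …
1980-02-24 is 43 days after the start; 43 ÷ 9 = 4 remainder 7; since the remainder is 7, round up to i = 5. First occurrence in the window: #6 on 1980-02-26 (5×9 = 45 days in).
1980-04-06 is 85 days after the start; 85 ÷ 9 = 9 remainder 4. Last occurrence in the window: #10 on 1980-04-02.
Occurrences #6 through #10: 5 in total.

5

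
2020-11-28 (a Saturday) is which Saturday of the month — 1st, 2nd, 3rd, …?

4th

Day 28 falls in week ⌈28/7⌉ of the month.
Days 1–7 hold the 1st Saturday, 8–14 the 2nd, 15–21 the 3rd, 22–28 the 4th, 29–31 the 5th.
28 is in the range for the 4th.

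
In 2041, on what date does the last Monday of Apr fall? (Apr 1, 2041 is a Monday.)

Apr 29, 2041

Apr 2041 begins on a Monday, so the first Monday is Apr 1.
Apr 2041 has 30 days. Adding weeks: 1, 8, 15, 22, 29 — the last one ≤ 30 is the 29th.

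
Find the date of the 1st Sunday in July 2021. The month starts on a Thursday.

4 July 2021

July 2021 begins on a Thursday, so the first Sunday is July 4 (3 days later).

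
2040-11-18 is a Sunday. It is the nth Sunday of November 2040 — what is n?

Day 18 falls in week ⌈18/7⌉ of the month.
Days 1–7 hold the 1st Sunday, 8–14 the 2nd, 15–21 the 3rd, 22–28 the 4th, 29–31 the 5th.
18 is in the range for the 3rd.

3rd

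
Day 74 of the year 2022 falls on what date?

15 March 2022

January has 31 days (74 − 31 = 43 remain).
February has 28 days (43 − 28 = 15 remain).
15 into March → March 15.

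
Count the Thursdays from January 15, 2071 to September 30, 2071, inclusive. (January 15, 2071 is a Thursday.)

37

January 15, 2071 is a Thursday; the first Thursday on or after it is January 15, 2071.
From January 15, 2071 to September 30, 2071: 16 + 28 + 31 + 30 + 31 + 30 + 31 + 31 + 30 = 258 days (rest of January, February, March, April, May, June, July, August, September).
258 ÷ 7 = 36 full weeks with remainder 6, so 36 more Thursdays after the first → 37.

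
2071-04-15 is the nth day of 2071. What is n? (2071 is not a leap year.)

105

Days in months before April: 31 + 28 + 31 = 90.
Plus 15 days into April → day 105.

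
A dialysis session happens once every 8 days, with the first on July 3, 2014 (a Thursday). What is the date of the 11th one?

September 21, 2014

The 11th occurrence is 10 intervals after the first: 10 × 8 = 80 days after July 3, 2014.
July has 31 days — 28 days to the end of July leaves 52.
August has 31 days (21 left).
21 days into September → September 21, 2014.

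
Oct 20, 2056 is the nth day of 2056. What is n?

294

Days in months before Oct: 31 + 29 + 31 + 30 + 31 + 30 + 31 + 31 + 30 = 274.
Plus 20 days into Oct → day 294.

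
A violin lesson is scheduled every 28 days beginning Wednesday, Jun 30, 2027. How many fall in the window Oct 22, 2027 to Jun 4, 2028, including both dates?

8

Occurrences land 28·i days after Jun 30, 2027 for i = 0, 1, 2, …
Oct 22, 2027 is 114 days after the start; 114 ÷ 28 = 4 remainder 2; since the remainder is 2, round up to i = 5. First occurrence in the window: #6 on Nov 17, 2027 (5×28 = 140 days in).
Jun 4, 2028 is 340 days after the start; 340 ÷ 28 = 12 remainder 4. Last occurrence in the window: #13 on May 31, 2028.
Occurrences #6 through #13: 8 in total.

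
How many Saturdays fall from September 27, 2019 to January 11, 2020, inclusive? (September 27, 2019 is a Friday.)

16

September 27, 2019 is a Friday; the first Saturday on or after it is September 28, 2019 (1 day later).
From September 28, 2019 to January 11, 2020: 2 + 31 + 30 + 31 + 11 = 105 days (rest of September, October, November, December, January).
105 ÷ 7 = 15 full weeks with remainder 0, so 15 more Saturdays after the first → 16.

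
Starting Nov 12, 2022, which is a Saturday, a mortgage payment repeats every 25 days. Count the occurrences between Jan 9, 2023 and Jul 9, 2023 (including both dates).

Occurrences land 25·i days after Nov 12, 2022 for i = 0, 1, 2, …
Jan 9, 2023 is 58 days after the start; 58 ÷ 25 = 2 remainder 8; since the remainder is 8, round up to i = 3. First occurrence in the window: #4 on Jan 26, 2023 (3×25 = 75 days in).
Jul 9, 2023 is 239 days after the start; 239 ÷ 25 = 9 remainder 14. Last occurrence in the window: #10 on Jun 25, 2023.
Occurrences #4 through #10: 7 in total.

7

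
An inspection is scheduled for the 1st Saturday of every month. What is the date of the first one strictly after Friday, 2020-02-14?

2020-03-07

February 2020 starts on a Saturday, so its 1st Saturday is 2020-02-01.
That is not after 2020-02-14, so look at March 2020.
March 2020 starts on a Sunday, so its 1st Saturday is 2020-03-07 (6 days in).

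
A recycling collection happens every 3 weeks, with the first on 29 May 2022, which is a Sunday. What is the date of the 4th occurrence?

The 4th occurrence is 3 intervals after the first: 3 × 21 = 63 days after 29 May 2022.
May has 31 days — 2 days to the end of May leaves 61.
June has 30 days (31 left).
31 days into July → 31 July 2022.

31 July 2022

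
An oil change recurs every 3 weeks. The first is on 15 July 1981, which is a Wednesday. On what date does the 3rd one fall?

The 3rd occurrence is 2 intervals after the first: 2 × 21 = 42 days after 15 July 1981.
July has 31 days — 16 days to the end of July leaves 26.
26 days into August → 26 August 1981.

26 August 1981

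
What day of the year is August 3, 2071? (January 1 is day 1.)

215

Days in months before August: 31 + 28 + 31 + 30 + 31 + 30 + 31 = 212.
Plus 3 days into August → day 215.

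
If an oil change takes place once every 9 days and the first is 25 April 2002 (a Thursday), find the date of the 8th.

The 8th occurrence is 7 intervals after the first: 7 × 9 = 63 days after 25 April 2002.
April has 30 days — 5 days to the end of April leaves 58.
May has 31 days (27 left).
27 days into June → 27 June 2002.

27 June 2002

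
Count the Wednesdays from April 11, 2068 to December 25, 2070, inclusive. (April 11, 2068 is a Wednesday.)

April 11, 2068 is a Wednesday; the first Wednesday on or after it is April 11, 2068.
From April 11, 2068 to December 25, 2070: 264 + 365 + 359 = 988 days (rest of 2068, 2069, to December 25, 2070 in 2070).
988 ÷ 7 = 141 full weeks with remainder 1, so 141 more Wednesdays after the first → 142.

142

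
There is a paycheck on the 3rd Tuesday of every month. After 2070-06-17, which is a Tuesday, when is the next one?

June 2070 starts on a Sunday; its first Tuesday is the 3rd, so the 3rd Tuesday is the 17th — 2070-06-17.
That is not after 2070-06-17, so look at July 2070.
July 2070 starts on a Tuesday; its first Tuesday is the 1st, so the 3rd Tuesday is the 15th — 2070-07-15.

2070-07-15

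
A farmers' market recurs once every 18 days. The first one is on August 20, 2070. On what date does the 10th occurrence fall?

The 10th occurrence is 9 intervals after the first: 9 × 18 = 162 days after August 20, 2070.
August has 31 days — 11 days to the end of August leaves 151.
September has 30 days (121 left).
October has 31 days (90 left).
November has 30 days (60 left).
December has 31 days (29 left).
29 days into January → January 29, 2071.

January 29, 2071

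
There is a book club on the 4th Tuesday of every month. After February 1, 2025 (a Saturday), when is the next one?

February 2025 starts on a Saturday; its first Tuesday is the 4th, so the 4th Tuesday is the 25th — February 25, 2025.
February 25, 2025 is after February 1, 2025, so that is the next one.

February 25, 2025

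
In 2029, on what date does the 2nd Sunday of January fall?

The first Sunday of January 2029 is January 7.
The 2nd Sunday is 1 weeks later: 7 + 7 = 14.

January 14, 2029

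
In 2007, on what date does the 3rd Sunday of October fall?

The first Sunday of October 2007 is October 7.
The 3rd Sunday is 2 weeks later: 7 + 14 = 21.

21 October 2007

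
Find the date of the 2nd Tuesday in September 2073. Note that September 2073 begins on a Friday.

2073-09-12

September 2073 begins on a Friday, so the first Tuesday is September 5 (4 days later).
The 2nd Tuesday is 1 weeks later: 5 + 7 = 12.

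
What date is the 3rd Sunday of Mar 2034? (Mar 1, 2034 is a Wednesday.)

Mar 2034 begins on a Wednesday, so the first Sunday is Mar 5 (4 days later).
The 3rd Sunday is 2 weeks later: 5 + 14 = 19.

Mar 19, 2034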